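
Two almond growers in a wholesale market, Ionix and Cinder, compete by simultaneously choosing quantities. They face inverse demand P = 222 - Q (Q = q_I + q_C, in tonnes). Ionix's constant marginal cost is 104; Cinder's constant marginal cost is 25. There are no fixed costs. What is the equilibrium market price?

117

Ionix's profit: π_I = (222 - Q)q_I - (104q_I). Setting ∂π_I/∂q_I = 0: 118 - 2q_I - (q_C) = 0.
Cinder's first-order condition: 197 - 2q_C - (q_I) = 0.
Rearranging gives the reaction functions q_I = (118 - q_C)/2 and q_C = (197 - q_I)/2.
Substituting one into the other gives q_I = 13 and q_C = 92.
Total output Q = 105, so price P = 222 - 105 = 117.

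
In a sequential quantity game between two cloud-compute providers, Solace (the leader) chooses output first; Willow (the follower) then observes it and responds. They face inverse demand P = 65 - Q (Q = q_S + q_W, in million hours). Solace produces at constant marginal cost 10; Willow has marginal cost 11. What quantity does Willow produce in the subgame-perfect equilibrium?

13

Solve by backward induction. Given q_S, the follower Willow maximises π_W = (65 - q_S - q_W)q_W - 11q_W.
∂π_W/∂q_W = 54 - q_S - 2q_W = 0 gives the reaction function q_W = (54 - q_S)/2.
Solace substitutes q_W(q_S) into its own profit: π_S = q_S(65 - q_S - (54 - q_S)/2) - 10q_S = (38 - (1/2)q_S)q_S - 10q_S.
Maximising: ∂π_S/∂q_S = 28 - q_S = 0, giving q_S = 28.
Then q_W = (54 - 28)/2 = 13.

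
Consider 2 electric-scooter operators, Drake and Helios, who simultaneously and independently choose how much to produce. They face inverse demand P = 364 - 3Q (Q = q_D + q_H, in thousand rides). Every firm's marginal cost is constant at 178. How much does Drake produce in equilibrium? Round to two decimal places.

20.67

A representative firm's profit is π_i = q_i(364 - 3Q) - 178q_i.
First-order condition (treating rivals' output as given): 186 - 6q_i - 3q_j = 0.
By symmetry each firm produces the same amount; substituting q_j = q_i yields q_i = 186/9 = 62/3.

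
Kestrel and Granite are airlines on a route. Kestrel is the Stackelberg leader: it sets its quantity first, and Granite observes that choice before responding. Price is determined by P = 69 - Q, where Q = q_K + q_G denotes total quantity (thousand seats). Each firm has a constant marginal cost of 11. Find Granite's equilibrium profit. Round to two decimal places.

The follower Granite best-responds to any q_K: π_G = (69 - Q)q_G - 11q_G.
Follower FOC: 58 - q_K - 2q_G = 0, so q_G(q_K) = (58 - q_K)/2.
The leader anticipates this reaction. Substituting into P = 69 - Q gives P = 40 - (1/2)q_K, so π_K = (40 - (1/2)q_K)q_K - 11q_K.
The leader's first-order condition 29 - q_K = 0 yields q_K = 29.
Then q_G = (58 - 29)/2 = 29/2.
Price P = 69 - 87/2 = 51/2.
Granite's profit: (51/2 - 11)·(29/2) = 841/4.

210.25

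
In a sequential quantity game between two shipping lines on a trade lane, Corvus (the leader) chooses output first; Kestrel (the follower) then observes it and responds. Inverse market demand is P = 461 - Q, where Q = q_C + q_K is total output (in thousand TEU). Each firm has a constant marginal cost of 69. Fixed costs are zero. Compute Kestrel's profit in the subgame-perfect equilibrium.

9604

The follower Kestrel best-responds to any q_C: π_K = (461 - Q)q_K - 69q_K.
Setting the follower's marginal profit to zero, 392 - q_C - 2q_K = 0, i.e. q_K = (392 - q_C)/2.
The leader anticipates this reaction. Substituting into P = 461 - Q gives P = 265 - (1/2)q_C, so π_C = (265 - (1/2)q_C)q_C - 69q_C.
Maximising: ∂π_C/∂q_C = 196 - q_C = 0, giving q_C = 196.
Then q_K = (392 - 196)/2 = 98.
Price P = 461 - 294 = 167.
Kestrel's profit: (167 - 69)·98 = 9604.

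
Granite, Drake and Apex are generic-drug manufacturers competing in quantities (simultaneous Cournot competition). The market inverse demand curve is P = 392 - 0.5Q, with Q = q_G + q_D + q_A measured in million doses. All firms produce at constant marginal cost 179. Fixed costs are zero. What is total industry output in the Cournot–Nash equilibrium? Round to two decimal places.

319.50

Each firm earns π_i = (392 - 0.5Q)q_i - 179q_i.
First-order condition (treating rivals' output as given): 213 - q_i - (1/2)·Σ_{j≠i} q_j = 0.
By symmetry each firm produces the same amount; substituting Σ_{j≠i} q_j = 2q_i yields q_i = 213/2.
Total output Q = 213/2 + 213/2 + 213/2 = 639/2.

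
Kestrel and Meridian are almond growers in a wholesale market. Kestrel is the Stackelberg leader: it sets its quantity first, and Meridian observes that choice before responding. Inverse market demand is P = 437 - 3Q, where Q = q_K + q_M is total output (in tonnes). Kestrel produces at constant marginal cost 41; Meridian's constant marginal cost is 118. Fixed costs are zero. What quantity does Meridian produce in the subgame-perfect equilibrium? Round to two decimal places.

The follower Meridian best-responds to any q_K: π_M = (437 - 3Q)q_M - 118q_M.
∂π_M/∂q_M = 319 - 3q_K - 6q_M = 0 gives the reaction function q_M = (319 - 3q_K)/6.
The leader anticipates this reaction. Substituting into P = 437 - 3Q gives P = 555/2 - (3/2)q_K, so π_K = (555/2 - (3/2)q_K)q_K - 41q_K.
The leader's first-order condition 473/2 - 3q_K = 0 yields q_K = 473/6.
Then q_M = (319 - 3·(473/6))/6 = 55/4.

13.75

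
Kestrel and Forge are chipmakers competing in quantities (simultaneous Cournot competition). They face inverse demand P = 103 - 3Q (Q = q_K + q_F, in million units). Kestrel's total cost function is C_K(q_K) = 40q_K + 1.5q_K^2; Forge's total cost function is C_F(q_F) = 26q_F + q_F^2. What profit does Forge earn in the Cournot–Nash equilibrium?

256

Kestrel's profit: π_K = (103 - 3Q)q_K - (40q_K + (3/2)q_K²). Setting ∂π_K/∂q_K = 0: 63 - 9q_K - 3(q_F) = 0.
Forge's profit: π_F = (103 - 3Q)q_F - (26q_F + q_F²). Setting ∂π_F/∂q_F = 0: 77 - 8q_F - 3(q_K) = 0.
So q_K = (63 - 3q_F)/9 and q_F = (77 - 3q_K)/8.
Substituting one into the other gives q_K = 13/3 and q_F = 8.
Price P = 103 - 3·(37/3) = 66.
Forge's profit: 66·8 - 26·8 - 8² = 256.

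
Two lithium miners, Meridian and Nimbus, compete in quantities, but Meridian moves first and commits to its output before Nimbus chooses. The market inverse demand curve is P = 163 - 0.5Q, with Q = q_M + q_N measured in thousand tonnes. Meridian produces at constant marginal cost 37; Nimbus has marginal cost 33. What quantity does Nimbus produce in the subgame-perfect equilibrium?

The follower Nimbus best-responds to any q_M: π_N = (163 - 0.5Q)q_N - 33q_N.
Follower FOC: 130 - (1/2)q_M - q_N = 0, so q_N(q_M) = (130 - (1/2)q_M).
Meridian substitutes q_N(q_M) into its own profit: π_M = q_M(163 - (1/2)q_M - (130 - (1/2)q_M)/2) - 37q_M = (98 - (1/4)q_M)q_M - 37q_M.
Leader FOC: 61 - (1/2)q_M = 0, so q_M = 122.
Then q_N = (130 - (1/2)·122) = 69.

69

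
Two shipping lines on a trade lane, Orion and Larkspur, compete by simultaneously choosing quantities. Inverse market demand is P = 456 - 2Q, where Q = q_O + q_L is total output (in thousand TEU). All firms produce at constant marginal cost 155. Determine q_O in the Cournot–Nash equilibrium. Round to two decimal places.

A representative firm's profit is π_i = q_i(456 - 2Q) - 155q_i.
First-order condition (treating rivals' output as given): 301 - 4q_i - 2q_j = 0.
With identical firms every q_j equals q_i, so q_j = q_i and 301 = 6q_i, giving q_i = 301/6.

50.17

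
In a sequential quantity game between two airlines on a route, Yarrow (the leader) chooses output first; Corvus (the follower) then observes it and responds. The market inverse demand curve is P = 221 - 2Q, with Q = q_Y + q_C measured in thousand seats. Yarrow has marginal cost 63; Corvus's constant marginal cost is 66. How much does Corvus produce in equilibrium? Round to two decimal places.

18.63

The follower Corvus best-responds to any q_Y: π_C = (221 - 2Q)q_C - 66q_C.
Setting the follower's marginal profit to zero, 155 - 2q_Y - 4q_C = 0, i.e. q_C = (155 - 2q_Y)/4.
Yarrow substitutes q_C(q_Y) into its own profit: π_Y = q_Y(221 - 2q_Y - (155 - 2q_Y)/2) - 63q_Y = (287/2 - q_Y)q_Y - 63q_Y.
The leader's first-order condition 161/2 - 2q_Y = 0 yields q_Y = 161/4.
Then q_C = (155 - 2·(161/4))/4 = 149/8.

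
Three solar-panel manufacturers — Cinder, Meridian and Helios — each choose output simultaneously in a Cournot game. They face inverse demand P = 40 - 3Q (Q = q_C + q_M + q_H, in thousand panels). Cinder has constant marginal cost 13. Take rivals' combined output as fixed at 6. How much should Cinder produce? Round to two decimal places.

1.50

With rivals' combined output fixed at 6, Cinder's profit is π_C = (40 - 3·6 - 3q_C)q_C - (13q_C) = (22 - 3q_C)q_C - (13q_C).
∂π_C/∂q_C = 9 - 6q_C = 0, so q_C = 3/2.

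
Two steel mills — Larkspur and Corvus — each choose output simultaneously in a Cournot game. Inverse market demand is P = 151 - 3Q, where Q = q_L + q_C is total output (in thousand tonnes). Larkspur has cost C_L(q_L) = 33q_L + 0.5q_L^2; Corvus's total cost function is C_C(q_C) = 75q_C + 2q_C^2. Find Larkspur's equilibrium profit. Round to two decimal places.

852.48

Larkspur's profit: π_L = (151 - 3Q)q_L - (33q_L + (1/2)q_L²). Setting ∂π_L/∂q_L = 0: 118 - 7q_L - 3(q_C) = 0.
Corvus's first-order condition: 76 - 10q_C - 3(q_L) = 0.
So q_L = (118 - 3q_C)/7 and q_C = (76 - 3q_L)/10.
Substituting one into the other gives q_L = 952/61 and q_C = 178/61.
Price P = 151 - 3·(1130/61) = 95.4262.
Larkspur's profit: 95.4262·(952/61) - 33·(952/61) - (1/2)(952/61)² = 852.4762.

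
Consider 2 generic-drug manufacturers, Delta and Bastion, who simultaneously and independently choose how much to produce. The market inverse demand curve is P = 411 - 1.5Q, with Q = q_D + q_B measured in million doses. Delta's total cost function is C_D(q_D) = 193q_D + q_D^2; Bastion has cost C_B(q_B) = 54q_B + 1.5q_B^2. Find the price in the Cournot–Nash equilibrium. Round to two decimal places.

290.43

Delta's profit: π_D = (411 - 1.5Q)q_D - (193q_D + q_D²). Setting ∂π_D/∂q_D = 0: 218 - 5q_D - (3/2)(q_B) = 0.
Bastion's profit: π_B = (411 - 1.5Q)q_B - (54q_B + (3/2)q_B²). Setting ∂π_B/∂q_B = 0: 357 - 6q_B - (3/2)(q_D) = 0.
Best responses: q_D = (218 - (3/2)q_B)/5, q_B = (357 - (3/2)q_D)/6.
Substituting one into the other gives q_D = 1030/37 and q_B = 1944/37.
Total output Q = 80.3784, so price P = 411 - (3/2)·80.3784 = 290.4324.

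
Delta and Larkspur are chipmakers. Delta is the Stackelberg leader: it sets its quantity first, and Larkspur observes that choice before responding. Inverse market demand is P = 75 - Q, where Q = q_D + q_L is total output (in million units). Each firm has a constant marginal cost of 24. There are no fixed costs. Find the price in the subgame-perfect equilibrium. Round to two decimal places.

36.75

Solve by backward induction. Given q_D, the follower Larkspur maximises π_L = (75 - q_D - q_L)q_L - 24q_L.
∂π_L/∂q_L = 51 - q_D - 2q_L = 0 gives the reaction function q_L = (51 - q_D)/2.
The leader anticipates this reaction. Substituting into P = 75 - Q gives P = 99/2 - (1/2)q_D, so π_D = (99/2 - (1/2)q_D)q_D - 24q_D.
The leader's first-order condition 51/2 - q_D = 0 yields q_D = 51/2.
Then q_L = (51 - 51/2)/2 = 51/4.
Total output Q = 153/4, so price P = 75 - 153/4 = 147/4.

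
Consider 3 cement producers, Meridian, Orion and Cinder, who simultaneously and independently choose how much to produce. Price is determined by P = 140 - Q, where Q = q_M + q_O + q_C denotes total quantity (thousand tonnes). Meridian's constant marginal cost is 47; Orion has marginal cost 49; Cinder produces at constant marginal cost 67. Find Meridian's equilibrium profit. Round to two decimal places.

Meridian's profit: π_M = (140 - Q)q_M - (47q_M). Setting ∂π_M/∂q_M = 0: 93 - 2q_M - (q_O + q_C) = 0.
Orion's profit: π_O = (140 - Q)q_O - (49q_O). Setting ∂π_O/∂q_O = 0: 91 - 2q_O - (q_M + q_C) = 0.
Cinder's profit: π_C = (140 - Q)q_C - (67q_C). Setting ∂π_C/∂q_C = 0: 73 - 2q_C - (q_M + q_O) = 0.
Summing all 3 equations gives 257 − 4Q = 0, hence Q = 257/4.
Back-substituting: q_M = (93 − 257/4) = 115/4, q_O = (91 − 257/4) = 107/4, q_C = (73 − 257/4) = 35/4.
Price P = 140 - 257/4 = 303/4.
Meridian's profit: (303/4 - 47)·(115/4) = 826.5625.

826.56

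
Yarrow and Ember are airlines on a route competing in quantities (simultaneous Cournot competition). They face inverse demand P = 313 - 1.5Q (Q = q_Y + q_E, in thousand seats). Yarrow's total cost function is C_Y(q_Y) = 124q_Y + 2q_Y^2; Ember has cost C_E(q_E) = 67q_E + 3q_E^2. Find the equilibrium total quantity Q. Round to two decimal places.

Yarrow's profit: π_Y = (313 - 1.5Q)q_Y - (124q_Y + 2q_Y²). Setting ∂π_Y/∂q_Y = 0: 189 - 7q_Y - (3/2)(q_E) = 0.
Ember's first-order condition: 246 - 9q_E - (3/2)(q_Y) = 0.
Rearranging gives the reaction functions q_Y = (189 - (3/2)q_E)/7 and q_E = (246 - (3/2)q_Y)/9.
Solving the pair: q_Y = 592/27, q_E = 1918/81.
Total output Q = 592/27 + 1918/81 = 45.6049.

45.60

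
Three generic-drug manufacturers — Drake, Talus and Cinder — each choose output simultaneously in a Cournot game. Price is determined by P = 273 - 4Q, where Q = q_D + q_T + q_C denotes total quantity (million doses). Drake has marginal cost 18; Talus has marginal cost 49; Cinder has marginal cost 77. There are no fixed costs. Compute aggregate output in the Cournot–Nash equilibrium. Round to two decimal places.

42.19

Drake's profit: π_D = (273 - 4Q)q_D - (18q_D). Setting ∂π_D/∂q_D = 0: 255 - 8q_D - 4(q_T + q_C) = 0.
Talus's profit: π_T = (273 - 4Q)q_T - (49q_T). Setting ∂π_T/∂q_T = 0: 224 - 8q_T - 4(q_D + q_C) = 0.
Cinder's first-order condition: 196 - 8q_C - 4(q_D + q_T) = 0.
Adding the 3 first-order conditions: 675 − 16Q = 0, so Q = 675/16.
Back-substituting: q_D = (255 − 675/4)/4 = 345/16, q_T = (224 − 675/4)/4 = 221/16, q_C = (196 − 675/4)/4 = 109/16.
Total output Q = 345/16 + 221/16 + 109/16 = 675/16.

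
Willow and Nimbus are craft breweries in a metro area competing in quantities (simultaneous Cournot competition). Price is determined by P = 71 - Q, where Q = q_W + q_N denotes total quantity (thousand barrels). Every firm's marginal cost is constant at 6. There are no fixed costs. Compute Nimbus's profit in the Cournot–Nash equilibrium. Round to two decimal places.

Each firm earns π_i = (71 - Q)q_i - 6q_i.
Setting ∂π_i/∂q_i = 0 with rivals' quantities fixed: 65 - 2q_i - q_j = 0.
With identical firms every q_j equals q_i, so q_j = q_i and 65 = 3q_i, giving q_i = 65/3.
Price P = 71 - 130/3 = 83/3.
Nimbus's profit: (83/3 - 6)·(65/3) = 469.4444.

469.44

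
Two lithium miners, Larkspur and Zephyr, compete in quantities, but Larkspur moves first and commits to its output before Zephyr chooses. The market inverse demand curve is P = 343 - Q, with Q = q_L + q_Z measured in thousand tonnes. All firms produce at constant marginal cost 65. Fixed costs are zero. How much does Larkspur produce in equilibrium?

The follower Zephyr best-responds to any q_L: π_Z = (343 - Q)q_Z - 65q_Z.
Setting the follower's marginal profit to zero, 278 - q_L - 2q_Z = 0, i.e. q_Z = (278 - q_L)/2.
Larkspur substitutes q_Z(q_L) into its own profit: π_L = q_L(343 - q_L - (278 - q_L)/2) - 65q_L = (204 - (1/2)q_L)q_L - 65q_L.
Maximising: ∂π_L/∂q_L = 139 - q_L = 0, giving q_L = 139.
Then q_Z = (278 - 139)/2 = 139/2.

139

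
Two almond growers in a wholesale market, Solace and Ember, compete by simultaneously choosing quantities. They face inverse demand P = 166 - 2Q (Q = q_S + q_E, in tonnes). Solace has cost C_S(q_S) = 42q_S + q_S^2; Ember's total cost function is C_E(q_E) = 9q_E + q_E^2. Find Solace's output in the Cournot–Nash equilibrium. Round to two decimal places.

Solace's profit: π_S = (166 - 2Q)q_S - (42q_S + q_S²). Setting ∂π_S/∂q_S = 0: 124 - 6q_S - 2(q_E) = 0.
Ember's first-order condition: 157 - 6q_E - 2(q_S) = 0.
So q_S = (124 - 2q_E)/6 and q_E = (157 - 2q_S)/6.
Solving the pair: q_S = 215/16, q_E = 347/16.

13.44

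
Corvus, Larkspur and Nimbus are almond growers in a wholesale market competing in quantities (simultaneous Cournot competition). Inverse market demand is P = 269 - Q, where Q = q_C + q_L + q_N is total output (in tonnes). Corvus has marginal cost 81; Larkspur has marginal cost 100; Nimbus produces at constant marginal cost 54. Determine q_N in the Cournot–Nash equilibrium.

72

Corvus's profit: π_C = (269 - Q)q_C - (81q_C). Setting ∂π_C/∂q_C = 0: 188 - 2q_C - (q_L + q_N) = 0.
Larkspur's profit: π_L = (269 - Q)q_L - (100q_L). Setting ∂π_L/∂q_L = 0: 169 - 2q_L - (q_C + q_N) = 0.
Nimbus's profit: π_N = (269 - Q)q_N - (54q_N). Setting ∂π_N/∂q_N = 0: 215 - 2q_N - (q_C + q_L) = 0.
Summing all 3 equations gives 572 − 4Q = 0, hence Q = 143.
Back-substituting: q_C = (188 − 143) = 45, q_L = (169 − 143) = 26, q_N = (215 − 143) = 72.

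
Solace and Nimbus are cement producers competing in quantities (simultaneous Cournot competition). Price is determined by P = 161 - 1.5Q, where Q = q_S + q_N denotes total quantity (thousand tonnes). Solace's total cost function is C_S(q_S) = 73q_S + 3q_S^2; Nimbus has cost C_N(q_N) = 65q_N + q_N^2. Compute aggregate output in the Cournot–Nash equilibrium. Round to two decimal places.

Solace's profit: π_S = (161 - 1.5Q)q_S - (73q_S + 3q_S²). Setting ∂π_S/∂q_S = 0: 88 - 9q_S - (3/2)(q_N) = 0.
Nimbus's profit: π_N = (161 - 1.5Q)q_N - (65q_N + q_N²). Setting ∂π_N/∂q_N = 0: 96 - 5q_N - (3/2)(q_S) = 0.
So q_S = (88 - (3/2)q_N)/9 and q_N = (96 - (3/2)q_S)/5.
Solving the pair: q_S = 1184/171, q_N = 976/57.
Total output Q = 1184/171 + 976/57 = 24.0468.

24.05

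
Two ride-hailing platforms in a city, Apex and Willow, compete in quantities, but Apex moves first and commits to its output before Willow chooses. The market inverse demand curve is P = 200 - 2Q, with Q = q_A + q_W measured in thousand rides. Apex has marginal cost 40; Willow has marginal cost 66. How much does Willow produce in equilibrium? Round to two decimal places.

10.25

Solve by backward induction. Given q_A, the follower Willow maximises π_W = (200 - 2q_A - 2q_W)q_W - 66q_W.
Setting the follower's marginal profit to zero, 134 - 2q_A - 4q_W = 0, i.e. q_W = (134 - 2q_A)/4.
The leader anticipates this reaction. Substituting into P = 200 - 2Q gives P = 133 - q_A, so π_A = (133 - q_A)q_A - 40q_A.
The leader's first-order condition 93 - 2q_A = 0 yields q_A = 93/2.
Then q_W = (134 - 2·(93/2))/4 = 41/4.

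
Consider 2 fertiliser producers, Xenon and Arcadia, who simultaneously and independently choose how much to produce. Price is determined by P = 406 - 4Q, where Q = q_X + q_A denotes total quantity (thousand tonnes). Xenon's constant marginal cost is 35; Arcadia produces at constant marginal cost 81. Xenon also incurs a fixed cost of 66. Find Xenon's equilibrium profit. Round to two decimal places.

4764.25

Xenon's profit: π_X = (406 - 4Q)q_X - (35q_X). Setting ∂π_X/∂q_X = 0: 371 - 8q_X - 4(q_A) = 0.
Arcadia's profit: π_A = (406 - 4Q)q_A - (81q_A). Setting ∂π_A/∂q_A = 0: 325 - 8q_A - 4(q_X) = 0.
Best responses: q_X = (371 - 4q_A)/8, q_A = (325 - 4q_X)/8.
Solving the pair: q_X = 139/4, q_A = 93/4.
Price P = 406 - 4·58 = 174.
Xenon's profit: (174 - 35)·(139/4) - 66 = 4764.2500.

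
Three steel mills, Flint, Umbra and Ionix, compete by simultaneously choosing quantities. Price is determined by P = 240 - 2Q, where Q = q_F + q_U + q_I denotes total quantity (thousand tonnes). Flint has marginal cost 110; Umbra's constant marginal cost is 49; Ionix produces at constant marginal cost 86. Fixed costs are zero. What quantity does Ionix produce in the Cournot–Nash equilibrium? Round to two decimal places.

17.63

Flint's profit: π_F = (240 - 2Q)q_F - (110q_F). Setting ∂π_F/∂q_F = 0: 130 - 4q_F - 2(q_U + q_I) = 0.
Umbra's profit: π_U = (240 - 2Q)q_U - (49q_U). Setting ∂π_U/∂q_U = 0: 191 - 4q_U - 2(q_F + q_I) = 0.
Ionix's profit: π_I = (240 - 2Q)q_I - (86q_I). Setting ∂π_I/∂q_I = 0: 154 - 4q_I - 2(q_F + q_U) = 0.
Adding the 3 first-order conditions: 475 − 8Q = 0, so Q = 475/8.
Back-substituting: q_F = (130 − 475/4)/2 = 45/8, q_U = (191 − 475/4)/2 = 289/8, q_I = (154 − 475/4)/2 = 141/8.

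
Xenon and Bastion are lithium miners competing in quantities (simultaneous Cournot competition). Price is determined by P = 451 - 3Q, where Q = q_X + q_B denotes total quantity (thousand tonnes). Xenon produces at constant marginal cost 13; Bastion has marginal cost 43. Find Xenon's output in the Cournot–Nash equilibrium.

Xenon's profit: π_X = (451 - 3Q)q_X - (13q_X). Setting ∂π_X/∂q_X = 0: 438 - 6q_X - 3(q_B) = 0.
Bastion's profit: π_B = (451 - 3Q)q_B - (43q_B). Setting ∂π_B/∂q_B = 0: 408 - 6q_B - 3(q_X) = 0.
Best responses: q_X = (438 - 3q_B)/6, q_B = (408 - 3q_X)/6.
Solving the pair: q_X = 52, q_B = 42.

52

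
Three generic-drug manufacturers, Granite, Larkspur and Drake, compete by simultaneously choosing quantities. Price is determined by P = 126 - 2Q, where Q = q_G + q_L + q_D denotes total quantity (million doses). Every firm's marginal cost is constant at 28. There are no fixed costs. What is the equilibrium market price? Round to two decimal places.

A representative firm's profit is π_i = q_i(126 - 2Q) - 28q_i.
Setting ∂π_i/∂q_i = 0 with rivals' quantities fixed: 98 - 4q_i - 2·Σ_{j≠i} q_j = 0.
With identical firms every q_j equals q_i, so Σ_{j≠i} q_j = 2q_i and 98 = 8q_i, giving q_i = 49/4.
Total output Q = 147/4, so price P = 126 - 2·(147/4) = 105/2.

52.50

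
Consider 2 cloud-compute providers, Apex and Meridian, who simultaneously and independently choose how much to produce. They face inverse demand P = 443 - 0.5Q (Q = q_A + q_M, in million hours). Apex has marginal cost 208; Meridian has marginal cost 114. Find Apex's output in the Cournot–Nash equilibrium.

94

Apex's profit: π_A = (443 - 0.5Q)q_A - (208q_A). Setting ∂π_A/∂q_A = 0: 235 - q_A - (1/2)(q_M) = 0.
Meridian's first-order condition: 329 - q_M - (1/2)(q_A) = 0.
Best responses: q_A = (235 - (1/2)q_M), q_M = (329 - (1/2)q_A).
Substituting one into the other gives q_A = 94 and q_M = 282.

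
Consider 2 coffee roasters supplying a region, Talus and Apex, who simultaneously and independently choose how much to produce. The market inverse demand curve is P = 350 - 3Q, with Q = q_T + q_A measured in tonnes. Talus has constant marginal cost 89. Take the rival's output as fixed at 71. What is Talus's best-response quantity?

8

With the rival's output fixed at 71, Talus's profit is π_T = (350 - 3·71 - 3q_T)q_T - (89q_T) = (137 - 3q_T)q_T - (89q_T).
∂π_T/∂q_T = 48 - 6q_T = 0, so q_T = 8.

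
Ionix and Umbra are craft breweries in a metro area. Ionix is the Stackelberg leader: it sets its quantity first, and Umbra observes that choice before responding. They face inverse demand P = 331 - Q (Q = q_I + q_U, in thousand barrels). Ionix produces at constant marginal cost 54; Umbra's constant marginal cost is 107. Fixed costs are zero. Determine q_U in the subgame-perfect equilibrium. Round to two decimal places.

Solve by backward induction. Given q_I, the follower Umbra maximises π_U = (331 - q_I - q_U)q_U - 107q_U.
Setting the follower's marginal profit to zero, 224 - q_I - 2q_U = 0, i.e. q_U = (224 - q_I)/2.
Ionix substitutes q_U(q_I) into its own profit: π_I = q_I(331 - q_I - (224 - q_I)/2) - 54q_I = (219 - (1/2)q_I)q_I - 54q_I.
The leader's first-order condition 165 - q_I = 0 yields q_I = 165.
Then q_U = (224 - 165)/2 = 59/2.

29.50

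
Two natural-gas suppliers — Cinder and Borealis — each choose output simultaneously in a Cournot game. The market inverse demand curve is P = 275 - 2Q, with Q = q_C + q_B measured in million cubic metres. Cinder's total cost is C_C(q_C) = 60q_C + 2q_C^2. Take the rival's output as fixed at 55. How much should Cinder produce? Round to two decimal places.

With the rival's output fixed at 55, Cinder's profit is π_C = (275 - 2·55 - 2q_C)q_C - (60q_C + 2q_C²) = (165 - 2q_C)q_C - (60q_C + 2q_C²).
∂π_C/∂q_C = 105 - 8q_C = 0, so q_C = 105/8.

13.13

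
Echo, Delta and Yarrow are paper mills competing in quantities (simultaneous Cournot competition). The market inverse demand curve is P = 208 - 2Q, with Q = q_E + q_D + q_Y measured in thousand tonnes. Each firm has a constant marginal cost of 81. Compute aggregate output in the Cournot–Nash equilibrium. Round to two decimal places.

47.63

A representative firm's profit is π_i = q_i(208 - 2Q) - 81q_i.
First-order condition (treating rivals' output as given): 127 - 4q_i - 2·Σ_{j≠i} q_j = 0.
By symmetry each firm produces the same amount; substituting Σ_{j≠i} q_j = 2q_i yields q_i = 127/8.
Total output Q = 127/8 + 127/8 + 127/8 = 381/8.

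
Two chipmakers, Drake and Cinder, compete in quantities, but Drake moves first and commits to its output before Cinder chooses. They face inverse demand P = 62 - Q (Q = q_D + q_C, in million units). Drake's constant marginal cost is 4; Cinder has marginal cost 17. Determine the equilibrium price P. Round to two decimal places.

The follower Cinder best-responds to any q_D: π_C = (62 - Q)q_C - 17q_C.
∂π_C/∂q_C = 45 - q_D - 2q_C = 0 gives the reaction function q_C = (45 - q_D)/2.
Drake substitutes q_C(q_D) into its own profit: π_D = q_D(62 - q_D - (45 - q_D)/2) - 4q_D = (79/2 - (1/2)q_D)q_D - 4q_D.
The leader's first-order condition 71/2 - q_D = 0 yields q_D = 71/2.
Then q_C = (45 - 71/2)/2 = 19/4.
Total output Q = 161/4, so price P = 62 - 161/4 = 87/4.

21.75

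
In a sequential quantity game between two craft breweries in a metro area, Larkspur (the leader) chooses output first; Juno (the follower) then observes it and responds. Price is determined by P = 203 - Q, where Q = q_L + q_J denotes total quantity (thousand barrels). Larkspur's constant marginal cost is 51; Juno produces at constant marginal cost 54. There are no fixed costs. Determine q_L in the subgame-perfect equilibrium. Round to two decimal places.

The follower Juno best-responds to any q_L: π_J = (203 - Q)q_J - 54q_J.
∂π_J/∂q_J = 149 - q_L - 2q_J = 0 gives the reaction function q_J = (149 - q_L)/2.
The leader anticipates this reaction. Substituting into P = 203 - Q gives P = 257/2 - (1/2)q_L, so π_L = (257/2 - (1/2)q_L)q_L - 51q_L.
Leader FOC: 155/2 - q_L = 0, so q_L = 155/2.
Then q_J = (149 - 155/2)/2 = 143/4.

77.50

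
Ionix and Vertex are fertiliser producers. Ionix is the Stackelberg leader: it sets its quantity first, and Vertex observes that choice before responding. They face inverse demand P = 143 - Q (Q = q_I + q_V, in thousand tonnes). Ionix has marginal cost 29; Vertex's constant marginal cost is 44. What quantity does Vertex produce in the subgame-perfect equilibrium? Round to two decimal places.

The follower Vertex best-responds to any q_I: π_V = (143 - Q)q_V - 44q_V.
∂π_V/∂q_V = 99 - q_I - 2q_V = 0 gives the reaction function q_V = (99 - q_I)/2.
Ionix substitutes q_V(q_I) into its own profit: π_I = q_I(143 - q_I - (99 - q_I)/2) - 29q_I = (187/2 - (1/2)q_I)q_I - 29q_I.
Leader FOC: 129/2 - q_I = 0, so q_I = 129/2.
Then q_V = (99 - 129/2)/2 = 69/4.

17.25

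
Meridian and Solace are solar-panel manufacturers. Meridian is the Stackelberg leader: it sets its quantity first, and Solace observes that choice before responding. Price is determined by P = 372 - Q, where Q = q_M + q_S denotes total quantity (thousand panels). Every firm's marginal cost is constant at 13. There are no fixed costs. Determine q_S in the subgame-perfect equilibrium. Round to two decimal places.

Solve by backward induction. Given q_M, the follower Solace maximises π_S = (372 - q_M - q_S)q_S - 13q_S.
Setting the follower's marginal profit to zero, 359 - q_M - 2q_S = 0, i.e. q_S = (359 - q_M)/2.
The leader anticipates this reaction. Substituting into P = 372 - Q gives P = 385/2 - (1/2)q_M, so π_M = (385/2 - (1/2)q_M)q_M - 13q_M.
The leader's first-order condition 359/2 - q_M = 0 yields q_M = 359/2.
Then q_S = (359 - 359/2)/2 = 359/4.

89.75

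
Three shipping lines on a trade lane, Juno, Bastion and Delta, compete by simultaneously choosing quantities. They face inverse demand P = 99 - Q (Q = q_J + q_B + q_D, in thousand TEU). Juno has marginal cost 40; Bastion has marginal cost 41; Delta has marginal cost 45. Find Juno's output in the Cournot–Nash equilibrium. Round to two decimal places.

16.25

Juno's profit: π_J = (99 - Q)q_J - (40q_J). Setting ∂π_J/∂q_J = 0: 59 - 2q_J - (q_B + q_D) = 0.
Bastion's first-order condition: 58 - 2q_B - (q_J + q_D) = 0.
Delta's first-order condition: 54 - 2q_D - (q_J + q_B) = 0.
Summing all 3 equations gives 171 − 4Q = 0, hence Q = 171/4.
Back-substituting: q_J = (59 − 171/4) = 65/4, q_B = (58 − 171/4) = 61/4, q_D = (54 − 171/4) = 45/4.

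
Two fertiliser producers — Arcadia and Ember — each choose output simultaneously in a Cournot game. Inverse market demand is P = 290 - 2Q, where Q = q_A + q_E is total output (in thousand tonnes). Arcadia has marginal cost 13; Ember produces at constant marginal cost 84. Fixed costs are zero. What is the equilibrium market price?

129

Arcadia's profit: π_A = (290 - 2Q)q_A - (13q_A). Setting ∂π_A/∂q_A = 0: 277 - 4q_A - 2(q_E) = 0.
Ember's first-order condition: 206 - 4q_E - 2(q_A) = 0.
So q_A = (277 - 2q_E)/4 and q_E = (206 - 2q_A)/4.
Substituting one into the other gives q_A = 58 and q_E = 45/2.
Total output Q = 161/2, so price P = 290 - 2·(161/2) = 129.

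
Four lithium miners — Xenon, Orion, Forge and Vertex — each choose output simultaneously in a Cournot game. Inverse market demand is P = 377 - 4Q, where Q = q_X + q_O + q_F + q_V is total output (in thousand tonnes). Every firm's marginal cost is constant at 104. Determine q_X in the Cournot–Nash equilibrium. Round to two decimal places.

Each firm earns π_i = (377 - 4Q)q_i - 104q_i.
Setting ∂π_i/∂q_i = 0 with rivals' quantities fixed: 273 - 8q_i - 4·Σ_{j≠i} q_j = 0.
With identical firms every q_j equals q_i, so Σ_{j≠i} q_j = 3q_i and 273 = 20q_i, giving q_i = 273/20.

13.65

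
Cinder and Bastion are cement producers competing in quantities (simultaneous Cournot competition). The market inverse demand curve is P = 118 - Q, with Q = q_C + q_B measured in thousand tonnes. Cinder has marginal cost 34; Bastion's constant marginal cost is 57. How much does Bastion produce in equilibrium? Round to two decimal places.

12.67

Cinder's profit: π_C = (118 - Q)q_C - (34q_C). Setting ∂π_C/∂q_C = 0: 84 - 2q_C - (q_B) = 0.
Bastion's first-order condition: 61 - 2q_B - (q_C) = 0.
Best responses: q_C = (84 - q_B)/2, q_B = (61 - q_C)/2.
Substituting one into the other gives q_C = 107/3 and q_B = 38/3.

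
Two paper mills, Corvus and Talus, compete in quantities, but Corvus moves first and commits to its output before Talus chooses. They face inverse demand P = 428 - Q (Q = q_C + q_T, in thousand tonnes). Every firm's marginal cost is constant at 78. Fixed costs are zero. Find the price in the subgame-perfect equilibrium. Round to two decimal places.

The follower Talus best-responds to any q_C: π_T = (428 - Q)q_T - 78q_T.
Follower FOC: 350 - q_C - 2q_T = 0, so q_T(q_C) = (350 - q_C)/2.
Corvus substitutes q_T(q_C) into its own profit: π_C = q_C(428 - q_C - (350 - q_C)/2) - 78q_C = (253 - (1/2)q_C)q_C - 78q_C.
The leader's first-order condition 175 - q_C = 0 yields q_C = 175.
Then q_T = (350 - 175)/2 = 175/2.
Total output Q = 525/2, so price P = 428 - 525/2 = 331/2.

165.50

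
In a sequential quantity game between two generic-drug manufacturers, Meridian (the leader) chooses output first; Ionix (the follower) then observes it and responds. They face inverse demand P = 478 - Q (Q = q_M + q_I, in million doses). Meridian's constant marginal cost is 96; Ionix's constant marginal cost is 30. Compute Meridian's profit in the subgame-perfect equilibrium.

The follower Ionix best-responds to any q_M: π_I = (478 - Q)q_I - 30q_I.
∂π_I/∂q_I = 448 - q_M - 2q_I = 0 gives the reaction function q_I = (448 - q_M)/2.
The leader anticipates this reaction. Substituting into P = 478 - Q gives P = 254 - (1/2)q_M, so π_M = (254 - (1/2)q_M)q_M - 96q_M.
The leader's first-order condition 158 - q_M = 0 yields q_M = 158.
Then q_I = (448 - 158)/2 = 145.
Price P = 478 - 303 = 175.
Meridian's profit: (175 - 96)·158 = 12482.

12482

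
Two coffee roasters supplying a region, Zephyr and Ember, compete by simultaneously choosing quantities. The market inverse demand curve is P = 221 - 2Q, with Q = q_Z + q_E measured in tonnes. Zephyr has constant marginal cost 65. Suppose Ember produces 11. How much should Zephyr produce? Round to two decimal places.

With the rival's output fixed at 11, Zephyr's profit is π_Z = (221 - 2·11 - 2q_Z)q_Z - (65q_Z) = (199 - 2q_Z)q_Z - (65q_Z).
∂π_Z/∂q_Z = 134 - 4q_Z = 0, so q_Z = 67/2.

33.50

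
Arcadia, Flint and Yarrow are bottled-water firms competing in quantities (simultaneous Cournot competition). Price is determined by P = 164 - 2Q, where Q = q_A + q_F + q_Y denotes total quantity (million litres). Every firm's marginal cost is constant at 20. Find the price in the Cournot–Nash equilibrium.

56

Each firm earns π_i = (164 - 2Q)q_i - 20q_i.
First-order condition (treating rivals' output as given): 144 - 4q_i - 2·Σ_{j≠i} q_j = 0.
By symmetry each firm produces the same amount; substituting Σ_{j≠i} q_j = 2q_i yields q_i = 144/8 = 18.
Total output Q = 54, so price P = 164 - 2·54 = 56.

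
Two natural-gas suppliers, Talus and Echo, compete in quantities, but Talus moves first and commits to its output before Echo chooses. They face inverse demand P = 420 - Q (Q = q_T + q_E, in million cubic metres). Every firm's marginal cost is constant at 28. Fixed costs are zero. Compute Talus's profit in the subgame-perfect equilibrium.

19208

The follower Echo best-responds to any q_T: π_E = (420 - Q)q_E - 28q_E.
Setting the follower's marginal profit to zero, 392 - q_T - 2q_E = 0, i.e. q_E = (392 - q_T)/2.
Talus substitutes q_E(q_T) into its own profit: π_T = q_T(420 - q_T - (392 - q_T)/2) - 28q_T = (224 - (1/2)q_T)q_T - 28q_T.
Maximising: ∂π_T/∂q_T = 196 - q_T = 0, giving q_T = 196.
Then q_E = (392 - 196)/2 = 98.
Price P = 420 - 294 = 126.
Talus's profit: (126 - 28)·196 = 19208.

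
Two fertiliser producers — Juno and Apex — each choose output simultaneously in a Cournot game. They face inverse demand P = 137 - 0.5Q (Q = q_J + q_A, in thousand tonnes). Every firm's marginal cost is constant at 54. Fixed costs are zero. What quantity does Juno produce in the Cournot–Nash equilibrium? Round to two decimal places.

55.33

Each firm earns π_i = (137 - 0.5Q)q_i - 54q_i.
Setting ∂π_i/∂q_i = 0 with rivals' quantities fixed: 83 - q_i - (1/2)q_j = 0.
With identical firms every q_j equals q_i, so q_j = q_i and 83 = (3/2)q_i, giving q_i = 166/3.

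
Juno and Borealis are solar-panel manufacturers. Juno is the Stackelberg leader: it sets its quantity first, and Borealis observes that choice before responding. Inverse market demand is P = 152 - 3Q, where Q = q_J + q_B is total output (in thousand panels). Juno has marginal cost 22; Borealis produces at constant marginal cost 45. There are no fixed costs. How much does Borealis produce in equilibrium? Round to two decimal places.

The follower Borealis best-responds to any q_J: π_B = (152 - 3Q)q_B - 45q_B.
Setting the follower's marginal profit to zero, 107 - 3q_J - 6q_B = 0, i.e. q_B = (107 - 3q_J)/6.
Juno substitutes q_B(q_J) into its own profit: π_J = q_J(152 - 3q_J - (107 - 3q_J)/2) - 22q_J = (197/2 - (3/2)q_J)q_J - 22q_J.
Leader FOC: 153/2 - 3q_J = 0, so q_J = 51/2.
Then q_B = (107 - 3·(51/2))/6 = 61/12.

5.08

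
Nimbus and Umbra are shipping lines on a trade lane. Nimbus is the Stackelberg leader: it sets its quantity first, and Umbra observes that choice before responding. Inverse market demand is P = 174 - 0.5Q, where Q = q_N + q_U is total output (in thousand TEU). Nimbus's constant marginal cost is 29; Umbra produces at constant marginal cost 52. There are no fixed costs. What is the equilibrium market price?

71

Solve by backward induction. Given q_N, the follower Umbra maximises π_U = (174 - (1/2)q_N - (1/2)q_U)q_U - 52q_U.
∂π_U/∂q_U = 122 - (1/2)q_N - q_U = 0 gives the reaction function q_U = (122 - (1/2)q_N).
The leader anticipates this reaction. Substituting into P = 174 - 0.5Q gives P = 113 - (1/4)q_N, so π_N = (113 - (1/4)q_N)q_N - 29q_N.
Leader FOC: 84 - (1/2)q_N = 0, so q_N = 168.
Then q_U = (122 - (1/2)·168) = 38.
Total output Q = 206, so price P = 174 - (1/2)·206 = 71.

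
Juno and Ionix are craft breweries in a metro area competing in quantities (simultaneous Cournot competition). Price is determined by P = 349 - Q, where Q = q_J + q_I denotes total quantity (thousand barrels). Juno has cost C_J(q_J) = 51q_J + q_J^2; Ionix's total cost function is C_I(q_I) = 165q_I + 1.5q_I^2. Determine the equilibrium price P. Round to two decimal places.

257.21

Juno's profit: π_J = (349 - Q)q_J - (51q_J + q_J²). Setting ∂π_J/∂q_J = 0: 298 - 4q_J - (q_I) = 0.
Ionix's first-order condition: 184 - 5q_I - (q_J) = 0.
So q_J = (298 - q_I)/4 and q_I = (184 - q_J)/5.
Substituting one into the other gives q_J = 1306/19 and q_I = 438/19.
Total output Q = 1744/19, so price P = 349 - 1744/19 = 257.2105.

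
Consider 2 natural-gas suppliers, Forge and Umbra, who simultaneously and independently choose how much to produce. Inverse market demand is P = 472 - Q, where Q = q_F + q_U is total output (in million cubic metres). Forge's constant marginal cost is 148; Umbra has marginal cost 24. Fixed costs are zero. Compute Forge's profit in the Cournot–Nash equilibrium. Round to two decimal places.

4444.44

Forge's profit: π_F = (472 - Q)q_F - (148q_F). Setting ∂π_F/∂q_F = 0: 324 - 2q_F - (q_U) = 0.
Umbra's profit: π_U = (472 - Q)q_U - (24q_U). Setting ∂π_U/∂q_U = 0: 448 - 2q_U - (q_F) = 0.
Rearranging gives the reaction functions q_F = (324 - q_U)/2 and q_U = (448 - q_F)/2.
Solving the pair: q_F = 200/3, q_U = 572/3.
Price P = 472 - 772/3 = 644/3.
Forge's profit: (644/3 - 148)·(200/3) = 4444.4444.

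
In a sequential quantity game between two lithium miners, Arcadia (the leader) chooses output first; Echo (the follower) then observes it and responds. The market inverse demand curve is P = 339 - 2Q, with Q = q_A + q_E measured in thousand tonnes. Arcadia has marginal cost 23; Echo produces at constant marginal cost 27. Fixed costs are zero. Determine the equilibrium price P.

The follower Echo best-responds to any q_A: π_E = (339 - 2Q)q_E - 27q_E.
Setting the follower's marginal profit to zero, 312 - 2q_A - 4q_E = 0, i.e. q_E = (312 - 2q_A)/4.
Arcadia substitutes q_E(q_A) into its own profit: π_A = q_A(339 - 2q_A - (312 - 2q_A)/2) - 23q_A = (183 - q_A)q_A - 23q_A.
Leader FOC: 160 - 2q_A = 0, so q_A = 80.
Then q_E = (312 - 2·80)/4 = 38.
Total output Q = 118, so price P = 339 - 2·118 = 103.

103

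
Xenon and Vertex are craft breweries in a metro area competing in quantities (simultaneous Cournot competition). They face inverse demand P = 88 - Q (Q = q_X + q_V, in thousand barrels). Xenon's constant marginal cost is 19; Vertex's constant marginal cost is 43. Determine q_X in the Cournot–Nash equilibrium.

Xenon's profit: π_X = (88 - Q)q_X - (19q_X). Setting ∂π_X/∂q_X = 0: 69 - 2q_X - (q_V) = 0.
Vertex's profit: π_V = (88 - Q)q_V - (43q_V). Setting ∂π_V/∂q_V = 0: 45 - 2q_V - (q_X) = 0.
Best responses: q_X = (69 - q_V)/2, q_V = (45 - q_X)/2.
Solving the pair: q_X = 31, q_V = 7.

31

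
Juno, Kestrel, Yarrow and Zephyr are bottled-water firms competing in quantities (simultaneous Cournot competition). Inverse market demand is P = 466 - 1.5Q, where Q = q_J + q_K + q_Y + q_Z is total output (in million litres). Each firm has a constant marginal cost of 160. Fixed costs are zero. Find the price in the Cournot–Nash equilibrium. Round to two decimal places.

221.20

Each firm earns π_i = (466 - 1.5Q)q_i - 160q_i.
Setting ∂π_i/∂q_i = 0 with rivals' quantities fixed: 306 - 3q_i - (3/2)·Σ_{j≠i} q_j = 0.
With identical firms every q_j equals q_i, so Σ_{j≠i} q_j = 3q_i and 306 = (15/2)q_i, giving q_i = 204/5.
Total output Q = 816/5, so price P = 466 - (3/2)·(816/5) = 1106/5.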